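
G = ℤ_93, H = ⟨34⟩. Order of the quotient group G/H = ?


|⟨34⟩| = n / gcd(34, 93) = 93 / 1 = 93
H is normal (ℤ_93 is abelian).
|G/H| = |G| / |H| = 93 / 93 = 1

|G/H| = 1


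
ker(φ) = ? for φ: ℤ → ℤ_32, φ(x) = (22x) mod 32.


Kernel = preimage of identity
ker(φ) = {x ∈ ℤ : 22x ≡ 0 (mod 32)}. gcd(22,32) = 2, so 22x ≡ 0 (mod 32) ⟺ x ≡ 0 (mod 32/2 = 16). Hence ker(φ) = 16ℤ

ker(φ) = 16ℤ


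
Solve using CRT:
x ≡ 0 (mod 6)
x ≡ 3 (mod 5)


m₁ = 6, m₂ = 5, gcd = 1, so CRT applies. M = m₁·m₂ = 30
Let M₁ = M/m₁ = 5, M₂ = M/m₂ = 6
Find y₁ ≡ M₁⁻¹ (mod m₁): 5⁻¹ ≡ 5 (mod 6)
Find y₂ ≡ M₂⁻¹ (mod m₂): 6⁻¹ ≡ 1 (mod 5)
x = a₁·M₁·y₁ + a₂·M₂·y₂ = 0·5·5 + 3·6·1 = 18
Reduce mod 30: x ≡ 18
Check: 18 mod 6 = 0 ✓, 18 mod 5 = 3 ✓

x ≡ 18 (mod 30)


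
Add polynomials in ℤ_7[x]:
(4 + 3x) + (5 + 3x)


Add coefficients mod 7:
x^0: 4 + 5 = 2 (mod 7)
x^1: 3 + 3 = 6 (mod 7)
Result: 2 + 6x

f + g = 2 + 6x


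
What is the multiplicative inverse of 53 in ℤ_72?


Use the extended Euclidean algorithm to write 1 = 53·s + 72·t; then s mod 72 is the inverse.
Euclidean algorithm:
  53 = 0·72 + 53
  72 = 1·53 + 19
  53 = 2·19 + 15
  19 = 1·15 + 4
  15 = 3·4 + 3
  4 = 1·3 + 1
  3 = 3·1 + 0
gcd(53,72) = 1
Back-substitution gives: 53·(-19) + 72·(14) = 1
So 53⁻¹ ≡ -19 ≡ 53 (mod 72)
Check: 53 × 53 = 2809 ≡ 1 (mod 72) ✓

53⁻¹ ≡ 53 (mod 72)


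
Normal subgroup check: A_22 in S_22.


H = A_22 in S_22
A_22 has index 2 in S_22, and every subgroup of index 2 is normal

Yes, normal subgroup


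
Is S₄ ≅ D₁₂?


Comparing S₄ and D₁₂:
S₄ has trivial center; D₁₂ has center {e, r⁶}

No, S₄ ≇ D₁₂


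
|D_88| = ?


|D_n| = 2n (n rotations and n reflections)
|D_88| = 2×88 = 176

|D_88| = 176


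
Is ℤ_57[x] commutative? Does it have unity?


ℤ_57 has zero divisors (3·19 ≡ 0), and these lift to constant zero divisors in ℤ_57[x]; so not an integral domain
Commutative: Yes
Integral domain: No
Has unity: Yes

ℤ_57[x]: Commutative=Yes, Unity=Yes


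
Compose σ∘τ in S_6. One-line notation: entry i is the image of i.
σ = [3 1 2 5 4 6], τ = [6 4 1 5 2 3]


σ∘τ: apply τ first, then σ
1 →τ 6 →σ 6
2 →τ 4 →σ 5
3 →τ 1 →σ 3
4 →τ 5 →σ 4
5 →τ 2 →σ 1
6 →τ 3 →σ 2

σ∘τ = [6 5 3 4 1 2]


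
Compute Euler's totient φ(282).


Factor n: 282 = 2 × 3 × 47
φ(n) = n · ∏(1 - 1/p) over distinct primes p | n
φ(282) = 282 · (1 - 1/2) · (1 - 1/3) · (1 - 1/47) = 92

φ(282) = 92


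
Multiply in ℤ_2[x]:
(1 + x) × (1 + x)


Expand and collect like terms; reduce coefficients mod 2:
x^0: 1·1 = 1 ≡ 1 (mod 2)
x^1: 1·1 + 1·1 = 2 ≡ 0 (mod 2)
x^2: 1·1 = 1 ≡ 1 (mod 2)
Result: 1 + x^2

f · g = 1 + x^2


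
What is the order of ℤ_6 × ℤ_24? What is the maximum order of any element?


|ℤ_6 × ℤ_24| = 6 × 24 = 144
Max element order = lcm(6,24) = 24
Cyclic? No (gcd=6)

|ℤ_6×ℤ_24| = 144, max element order = 24


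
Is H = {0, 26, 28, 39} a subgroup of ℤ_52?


Subgroup test for H = {0, 26, 28, 39} in (ℤ_52, +):
(1) 0 ∈ H? Yes
(2) Closure: for all a,b ∈ H, (a+b) mod 52 ∈ H? No  [counterexample: 26 + 28 = 2 ∉ H]
(3) Inverses: for all a ∈ H, -a mod 52 ∈ H? No

No, H is not a subgroup of ℤ_52


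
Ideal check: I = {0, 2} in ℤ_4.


Check ideal conditions for I = {0, 2} in ℤ_4:
(1) I is an additive subgroup? Yes
(2) For r ∈ ℤ_4 and a ∈ I: r·a ∈ I? Yes

Yes, I is an ideal of ℤ_4


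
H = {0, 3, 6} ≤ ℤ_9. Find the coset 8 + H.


8 + H = {8 + h (mod 9) : h ∈ H}
8+0=8, 8+3=2, 8+6=5
8 + H = {2, 5, 8} = 2 + H

8 + H = {2, 5, 8}


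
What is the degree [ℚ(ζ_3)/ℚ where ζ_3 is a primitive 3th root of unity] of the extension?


[ℚ(ζ_n):ℚ] = deg Φ_n(x) = φ(n). Here φ(3) = 2

[ℚ(ζ_3)/ℚ where ζ_3 is a primitive 3th root of unity] = 2


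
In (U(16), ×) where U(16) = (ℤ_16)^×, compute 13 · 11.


Operation: multiplication mod 16
13 · 11 = (a × b) mod 16 with a = 13, b = 11

13 · 11 = 15


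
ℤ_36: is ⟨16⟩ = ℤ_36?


g generates ℤ_n iff gcd(g, n) = 1
gcd(16, 36) = 4
Since gcd = 4 ≠ 1, ⟨16⟩ has order 9 < 36, so 16 is not a generator.

No, 16 does not generate ℤ_36


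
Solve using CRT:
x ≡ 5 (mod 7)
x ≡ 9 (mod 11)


m₁ = 7, m₂ = 11, gcd = 1, so CRT applies. M = m₁·m₂ = 77
Let M₁ = M/m₁ = 11, M₂ = M/m₂ = 7
Find y₁ ≡ M₁⁻¹ (mod m₁): 11⁻¹ ≡ 2 (mod 7)
Find y₂ ≡ M₂⁻¹ (mod m₂): 7⁻¹ ≡ 8 (mod 11)
x = a₁·M₁·y₁ + a₂·M₂·y₂ = 5·11·2 + 9·7·8 = 614
Reduce mod 77: x ≡ 75
Check: 75 mod 7 = 5 ✓, 75 mod 11 = 9 ✓

x ≡ 75 (mod 77)


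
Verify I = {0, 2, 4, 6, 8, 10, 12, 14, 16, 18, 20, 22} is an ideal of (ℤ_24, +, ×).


Check ideal conditions for I = {0, 2, 4, 6, 8, 10, 12, 14, 16, 18, 20, 22} in ℤ_24:
(1) I is an additive subgroup? Yes
(2) For r ∈ ℤ_24 and a ∈ I: r·a ∈ I? Yes

Yes, I is an ideal of ℤ_24


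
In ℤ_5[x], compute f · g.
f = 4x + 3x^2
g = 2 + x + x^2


Expand and collect like terms; reduce coefficients mod 5:
x^0: 0·2 = 0 ≡ 0 (mod 5)
x^1: 0·1 + 4·2 = 8 ≡ 3 (mod 5)
x^2: 0·1 + 4·1 + 3·2 = 10 ≡ 0 (mod 5)
x^3: 4·1 + 3·1 = 7 ≡ 2 (mod 5)
x^4: 3·1 = 3 ≡ 3 (mod 5)
Result: 3x + 2x^3 + 3x^4

f · g = 3x + 2x^3 + 3x^4


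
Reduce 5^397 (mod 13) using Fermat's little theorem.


Fermat's little theorem: if p is prime and gcd(a,p)=1, then a^(p-1) ≡ 1 (mod p)
p = 13 is prime, gcd(5,13) = 1
Reduce exponent: 397 mod 12 = 1
So 5^397 ≡ 5^1 (mod 13)
5^1 mod 13 = 5

5^397 ≡ 5 (mod 13)


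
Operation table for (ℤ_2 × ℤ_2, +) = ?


Elements: {(0,0), (0,1), (1,0), (1,1)}
Operation: componentwise addition mod (2, 2)
Entry (a, b) = ((a₁+b₁) mod 2, (a₂+b₂) mod 2)

Cayley table:
      | (0,0) | (0,1) | (1,0) | (1,1)
(0,0) | (0,0) | (0,1) | (1,0) | (1,1)
(0,1) | (0,1) | (0,0) | (1,1) | (1,0)
(1,0) | (1,0) | (1,1) | (0,0) | (0,1)
(1,1) | (1,1) | (1,0) | (0,1) | (0,0)


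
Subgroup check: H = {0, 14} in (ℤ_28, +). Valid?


Subgroup test for H = {0, 14} in (ℤ_28, +):
(1) 0 ∈ H? Yes
(2) Closure: for all a,b ∈ H, (a+b) mod 28 ∈ H? Yes
(3) Inverses: for all a ∈ H, -a mod 28 ∈ H? Yes

Yes, H is a subgroup of ℤ_28


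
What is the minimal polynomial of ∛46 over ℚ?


∛46 satisfies x³ - 46 = 0, irreducible over ℚ (no rational root; 46 is not a perfect cube)

Minimal polynomial: x³ - 46


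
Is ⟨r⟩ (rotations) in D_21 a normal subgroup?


H = ⟨r⟩ (rotations) in D_21
The rotation subgroup ⟨r⟩ has index 2 in D_21, so it is normal

Yes, normal subgroup


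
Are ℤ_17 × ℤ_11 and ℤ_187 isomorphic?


Comparing ℤ_17 × ℤ_11 and ℤ_187:
gcd(17,11) = 1, so ℤ_17 × ℤ_11 ≅ ℤ_187 (CRT)

Yes, ℤ_17 × ℤ_11 ≅ ℤ_187


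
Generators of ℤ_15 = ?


g generates ℤ_n iff gcd(g,n) = 1
Checking each g ∈ {1,...,14}:
gcd(1,15) = 1
gcd(2,15) = 1
gcd(3,15) = 3
gcd(4,15) = 1
gcd(5,15) = 5
gcd(6,15) = 3
gcd(7,15) = 1
gcd(8,15) = 1
gcd(9,15) = 3
gcd(10,15) = 5
gcd(11,15) = 1
gcd(12,15) = 3
gcd(13,15) = 1
gcd(14,15) = 1
Generators: {1, 2, 4, 7, 8, 11, 13, 14}
Number of generators = φ(15) = 8

Generators of ℤ_15 = {1, 2, 4, 7, 8, 11, 13, 14}


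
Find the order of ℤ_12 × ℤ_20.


|A × B| = |A| · |B|
|ℤ_12 × ℤ_20| = 12 × 20 = 240

|ℤ_12 × ℤ_20| = 240


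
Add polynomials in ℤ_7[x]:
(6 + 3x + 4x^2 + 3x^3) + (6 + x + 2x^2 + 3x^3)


Add coefficients mod 7:
x^0: 6 + 6 = 5 (mod 7)
x^1: 3 + 1 = 4 (mod 7)
x^2: 4 + 2 = 6 (mod 7)
x^3: 3 + 3 = 6 (mod 7)
Result: 5 + 4x + 6x^2 + 6x^3

f + g = 5 + 4x + 6x^2 + 6x^3


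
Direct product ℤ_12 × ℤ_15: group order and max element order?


|ℤ_12 × ℤ_15| = 12 × 15 = 180
Max element order = lcm(12,15) = 60
Cyclic? No (gcd=3)

|ℤ_12×ℤ_15| = 180, max element order = 60


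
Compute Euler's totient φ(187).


Factor n: 187 = 11 × 17
φ(n) = n · ∏(1 - 1/p) over distinct primes p | n
φ(187) = 187 · (1 - 1/11) · (1 - 1/17) = 160

φ(187) = 160


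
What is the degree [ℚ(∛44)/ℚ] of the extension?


∛44 has minimal polynomial x³ - 44 (irreducible over ℚ since 44 is not a perfect cube)

[ℚ(∛44)/ℚ] = 3


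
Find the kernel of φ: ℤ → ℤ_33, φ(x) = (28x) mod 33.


Kernel = preimage of identity
ker(φ) = {x ∈ ℤ : 28x ≡ 0 (mod 33)}. gcd(28,33) = 1, so 28x ≡ 0 (mod 33) ⟺ x ≡ 0 (mod 33/1 = 33). Hence ker(φ) = 33ℤ

ker(φ) = 33ℤ


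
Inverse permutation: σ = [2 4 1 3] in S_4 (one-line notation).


To find σ⁻¹, swap domain and range:
σ(1) = 2 → σ⁻¹(2) = 1
σ(2) = 4 → σ⁻¹(4) = 2
σ(3) = 1 → σ⁻¹(1) = 3
σ(4) = 3 → σ⁻¹(3) = 4

σ⁻¹ = [3 1 4 2]


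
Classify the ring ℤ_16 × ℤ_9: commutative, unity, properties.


Direct product ring; commutative with unity (1,1); but (1,0)·(0,1) = (0,0) gives zero divisors, so not an integral domain
Commutative: Yes
Integral domain: No
Has unity: Yes

ℤ_16 × ℤ_9: Commutative=Yes, Unity=Yes


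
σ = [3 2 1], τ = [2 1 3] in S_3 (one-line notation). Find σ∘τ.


σ∘τ: apply τ first, then σ
1 →τ 2 →σ 2
2 →τ 1 →σ 3
3 →τ 3 →σ 1

σ∘τ = [2 3 1]


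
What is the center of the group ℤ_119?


Z(G) = {g ∈ G | gx = xg for all x ∈ G}
ℤ_119 is abelian, so Z(G) = G

Z(ℤ_119) = ℤ_119


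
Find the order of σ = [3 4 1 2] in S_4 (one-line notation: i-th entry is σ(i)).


Cycle decomposition: (1 3) (2 4)
Cycle lengths: 2, 2
Order = lcm(2, 2) = 2

ord(σ) = 2


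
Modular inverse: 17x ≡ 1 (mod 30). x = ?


Use the extended Euclidean algorithm to write 1 = 17·s + 30·t; then s mod 30 is the inverse.
Euclidean algorithm:
  17 = 0·30 + 17
  30 = 1·17 + 13
  17 = 1·13 + 4
  13 = 3·4 + 1
  4 = 4·1 + 0
gcd(17,30) = 1
Back-substitution gives: 17·(-7) + 30·(4) = 1
So 17⁻¹ ≡ -7 ≡ 23 (mod 30)
Check: 17 × 23 = 391 ≡ 1 (mod 30) ✓

17⁻¹ ≡ 23 (mod 30)


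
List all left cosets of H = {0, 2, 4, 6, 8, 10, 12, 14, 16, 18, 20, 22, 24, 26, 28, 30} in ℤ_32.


H = {0, 2, 4, 6, 8, 10, 12, 14, 16, 18, 20, 22, 24, 26, 28, 30}, |H| = 16
Number of cosets = |G|/|H| = 32/16 = 2
0 + H = {0, 2, 4, 6, 8, 10, 12, 14, 16, 18, 20, 22, 24, 26, 28, 30}
1 + H = {1, 3, 5, 7, 9, 11, 13, 15, 17, 19, 21, 23, 25, 27, 29, 31}

Cosets: 0+H={0,2,4,6,8,10,12,14,16,18,20,22,24,26,28,30}; 1+H={1,3,5,7,9,11,13,15,17,19,21,23,25,27,29,31}


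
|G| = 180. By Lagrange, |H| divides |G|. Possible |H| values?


Lagrange's theorem: |H| divides |G|
|G| = 180
Divisors of 180: 1, 2, 3, 4, 5, 6, 9, 10, 12, 15, 18, 20, 30, 36, 45, 60, 90, 180

Possible subgroup orders: {1, 2, 3, 4, 5, 6, 9, 10, 12, 15, 18, 20, 30, 36, 45, 60, 90, 180}


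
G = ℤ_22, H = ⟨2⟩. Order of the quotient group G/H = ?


|⟨2⟩| = n / gcd(2, 22) = 22 / 2 = 11
H is normal (ℤ_22 is abelian).
|G/H| = |G| / |H| = 22 / 11 = 2

|G/H| = 2


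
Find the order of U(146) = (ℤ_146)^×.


U(n) is the group of units mod n; |U(n)| = φ(n)
|U(146)| = φ(146) = 72

|U(146) = (ℤ_146)^×| = 72


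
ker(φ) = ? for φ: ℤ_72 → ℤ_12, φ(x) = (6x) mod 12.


Kernel = preimage of identity
ker(φ) = {x ∈ ℤ_72 : 6x ≡ 0 (mod 12)}. Since 12 | 72, φ is well-defined. The kernel is the cyclic subgroup ⟨2⟩ of ℤ_72 (order 36), i.e. {0, 2, 4, 6, 8, 10, 12, 14, 16, 18, 20, 22, 24, 26, 28, 30, 32, 34, 36, 38, 40, 42, 44, 46, 48, 50, 52, 54, 56, 58, 60, 62, 64, 66, 68, 70}

ker(φ) = {0, 2, 4, 6, 8, 10, 12, 14, 16, 18, 20, 22, 24, 26, 28, 30, 32, 34, 36, 38, 40, 42, 44, 46, 48, 50, 52, 54, 56, 58, 60, 62, 64, 66, 68, 70}


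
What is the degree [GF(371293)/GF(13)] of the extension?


GF(371293) = GF(13^5), so the extension degree is 5

[GF(371293)/GF(13)] = 5


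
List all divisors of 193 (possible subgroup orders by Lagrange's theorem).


Lagrange's theorem: |H| divides |G|
|G| = 193
Divisors of 193: 1, 193

Possible subgroup orders: {1, 193}


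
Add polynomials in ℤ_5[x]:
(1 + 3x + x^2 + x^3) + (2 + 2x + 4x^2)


Add coefficients mod 5:
x^0: 1 + 2 = 3 (mod 5)
x^1: 3 + 2 = 0 (mod 5)
x^2: 1 + 4 = 0 (mod 5)
x^3: 1 + 0 = 1 (mod 5)
Result: 3 + x^3

f + g = 3 + x^3


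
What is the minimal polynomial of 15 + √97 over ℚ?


Let α = 15 + √97. Then α - 15 = √97, so (α - 15)² = 97, giving α² - 30α + 128 = 0. Degree 2 and α ∉ ℚ, so this is the minimal polynomial.

Minimal polynomial: x² - 30x + 128


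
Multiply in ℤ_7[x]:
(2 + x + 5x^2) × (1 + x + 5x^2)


Expand and collect like terms; reduce coefficients mod 7:
x^0: 2·1 = 2 ≡ 2 (mod 7)
x^1: 2·1 + 1·1 = 3 ≡ 3 (mod 7)
x^2: 2·5 + 1·1 + 5·1 = 16 ≡ 2 (mod 7)
x^3: 1·5 + 5·1 = 10 ≡ 3 (mod 7)
x^4: 5·5 = 25 ≡ 4 (mod 7)
Result: 2 + 3x + 2x^2 + 3x^3 + 4x^4

f · g = 2 + 3x + 2x^2 + 3x^3 + 4x^4


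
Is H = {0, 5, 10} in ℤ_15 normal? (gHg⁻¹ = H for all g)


H = {0, 5, 10} in ℤ_15
ℤ_15 is abelian; every subgroup of an abelian group is normal

Yes, normal subgroup


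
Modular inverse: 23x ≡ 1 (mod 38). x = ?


Use the extended Euclidean algorithm to write 1 = 23·s + 38·t; then s mod 38 is the inverse.
Euclidean algorithm:
  23 = 0·38 + 23
  38 = 1·23 + 15
  23 = 1·15 + 8
  15 = 1·8 + 7
  8 = 1·7 + 1
  7 = 7·1 + 0
gcd(23,38) = 1
Back-substitution gives: 23·(5) + 38·(-3) = 1
So 23⁻¹ ≡ 5 ≡ 5 (mod 38)
Check: 23 × 5 = 115 ≡ 1 (mod 38) ✓

23⁻¹ ≡ 5 (mod 38)


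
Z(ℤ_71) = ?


Z(G) = {g ∈ G | gx = xg for all x ∈ G}
ℤ_71 is abelian, so Z(G) = G

Z(ℤ_71) = ℤ_71


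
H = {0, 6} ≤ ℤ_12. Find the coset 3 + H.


3 + H = {3 + h (mod 12) : h ∈ H}
3+0=3, 3+6=9

3 + H = {3, 9}


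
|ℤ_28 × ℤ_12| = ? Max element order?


|ℤ_28 × ℤ_12| = 28 × 12 = 336
Max element order = lcm(28,12) = 84
Cyclic? No (gcd=4)

|ℤ_28×ℤ_12| = 336, max element order = 84


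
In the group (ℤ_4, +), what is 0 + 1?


Operation: addition mod 4
0 + 1 = (a + b) mod 4 with a = 0, b = 1

0 + 1 = 1


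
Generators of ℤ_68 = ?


g generates ℤ_n iff gcd(g,n) = 1
Prime factors of 68: 2, 17
Generators are g ∈ {1,...,67} not divisible by any of these primes.
Generators: {1, 3, 5, 7, 9, 11, 13, 15, 19, 21, 23, 25, 27, 29, 31, 33, 35, 37, 39, 41, 43, 45, 47, 49, 53, 55, 57, 59, 61, 63, 65, 67}
Number of generators = φ(68) = 32

Generators of ℤ_68 = {1, 3, 5, 7, 9, 11, 13, 15, 19, 21, 23, 25, 27, 29, 31, 33, 35, 37, 39, 41, 43, 45, 47, 49, 53, 55, 57, 59, 61, 63, 65, 67}


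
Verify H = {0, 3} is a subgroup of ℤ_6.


Subgroup test for H = {0, 3} in (ℤ_6, +):
(1) 0 ∈ H? Yes
(2) Closure: for all a,b ∈ H, (a+b) mod 6 ∈ H? Yes
(3) Inverses: for all a ∈ H, -a mod 6 ∈ H? Yes

Yes, H is a subgroup of ℤ_6


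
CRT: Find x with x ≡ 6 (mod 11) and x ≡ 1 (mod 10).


m₁ = 11, m₂ = 10, gcd = 1, so CRT applies. M = m₁·m₂ = 110
Let M₁ = M/m₁ = 10, M₂ = M/m₂ = 11
Find y₁ ≡ M₁⁻¹ (mod m₁): 10⁻¹ ≡ 10 (mod 11)
Find y₂ ≡ M₂⁻¹ (mod m₂): 11⁻¹ ≡ 1 (mod 10)
x = a₁·M₁·y₁ + a₂·M₂·y₂ = 6·10·10 + 1·11·1 = 611
Reduce mod 110: x ≡ 61
Check: 61 mod 11 = 6 ✓, 61 mod 10 = 1 ✓

x ≡ 61 (mod 110)


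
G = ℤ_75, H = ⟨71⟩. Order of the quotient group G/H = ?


|⟨71⟩| = n / gcd(71, 75) = 75 / 1 = 75
H is normal (ℤ_75 is abelian).
|G/H| = |G| / |H| = 75 / 75 = 1

|G/H| = 1


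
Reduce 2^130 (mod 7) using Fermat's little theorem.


Fermat's little theorem: if p is prime and gcd(a,p)=1, then a^(p-1) ≡ 1 (mod p)
p = 7 is prime, gcd(2,7) = 1
Reduce exponent: 130 mod 6 = 4
So 2^130 ≡ 2^4 (mod 7)
2^4 mod 7 = 2

2^130 ≡ 2 (mod 7)


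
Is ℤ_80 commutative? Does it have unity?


ℤ_80 is a commutative ring with unity 1; 80 = 2×40 is composite, so 2·40 ≡ 0 gives zero divisors (not an integral domain)
Commutative: Yes
Integral domain: No
Has unity: Yes

ℤ_80: Commutative=Yes, Unity=Yes


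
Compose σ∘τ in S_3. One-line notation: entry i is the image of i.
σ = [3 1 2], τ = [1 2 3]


σ∘τ: apply τ first, then σ
1 →τ 1 →σ 3
2 →τ 2 →σ 1
3 →τ 3 →σ 2

σ∘τ = [3 1 2]


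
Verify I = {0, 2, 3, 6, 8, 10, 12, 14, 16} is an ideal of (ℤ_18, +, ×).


Check ideal conditions for I = {0, 2, 3, 6, 8, 10, 12, 14, 16} in ℤ_18:
(1) I is an additive subgroup? No
(2) For r ∈ ℤ_18 and a ∈ I: r·a ∈ I? No  [counterexample: r=2, a=2, r·a mod 18 = 4 ∉ I]

No, I is not an ideal of ℤ_18


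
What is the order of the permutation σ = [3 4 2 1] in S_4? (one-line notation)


Cycle decomposition: (1 3 2 4)
Cycle lengths: 4
Order = lcm(4) = 4

ord(σ) = 4


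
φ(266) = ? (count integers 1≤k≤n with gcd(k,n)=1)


Factor n: 266 = 2 × 7 × 19
φ(n) = n · ∏(1 - 1/p) over distinct primes p | n
φ(266) = 266 · (1 - 1/2) · (1 - 1/7) · (1 - 1/19) = 108

φ(266) = 108


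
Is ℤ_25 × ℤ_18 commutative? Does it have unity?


Direct product ring; commutative with unity (1,1); but (1,0)·(0,1) = (0,0) gives zero divisors, so not an integral domain
Commutative: Yes
Integral domain: No
Has unity: Yes

ℤ_25 × ℤ_18: Commutative=Yes, Unity=Yes


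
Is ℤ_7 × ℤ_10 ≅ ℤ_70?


Comparing ℤ_7 × ℤ_10 and ℤ_70:
gcd(7,10) = 1, so ℤ_7 × ℤ_10 ≅ ℤ_70 (CRT)

Yes, ℤ_7 × ℤ_10 ≅ ℤ_70


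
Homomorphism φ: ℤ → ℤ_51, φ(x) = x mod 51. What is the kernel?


Kernel = preimage of identity
ker(φ) = {x ∈ ℤ : x ≡ 0 (mod 51)} = 51ℤ = {0, ±51, ±102, ...}

ker(φ) = 51ℤ


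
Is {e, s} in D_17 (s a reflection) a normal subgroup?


H = {e, s} in D_17 (s a reflection)
r·s·r⁻¹ = sr⁻² ≠ s for n ≥ 3, so {e, s} is not closed under conjugation

No, not a normal subgroup


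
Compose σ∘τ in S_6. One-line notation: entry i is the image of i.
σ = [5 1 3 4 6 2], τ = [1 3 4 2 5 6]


σ∘τ: apply τ first, then σ
1 →τ 1 →σ 5
2 →τ 3 →σ 3
3 →τ 4 →σ 4
4 →τ 2 →σ 1
5 →τ 5 →σ 6
6 →τ 6 →σ 2

σ∘τ = [5 3 4 1 6 2]


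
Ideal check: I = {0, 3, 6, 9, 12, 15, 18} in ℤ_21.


Check ideal conditions for I = {0, 3, 6, 9, 12, 15, 18} in ℤ_21:
(1) I is an additive subgroup? Yes
(2) For r ∈ ℤ_21 and a ∈ I: r·a ∈ I? Yes

Yes, I is an ideal of ℤ_21


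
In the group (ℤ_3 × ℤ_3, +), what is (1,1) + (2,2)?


Operation: componentwise addition mod (3, 3)
(1,1) + (2,2) = ((a₁+b₁) mod 3, (a₂+b₂) mod 3) with a = (1,1), b = (2,2)

(1,1) + (2,2) = (0,0)


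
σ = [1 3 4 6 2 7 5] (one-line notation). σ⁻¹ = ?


To find σ⁻¹, swap domain and range:
σ(1) = 1 → σ⁻¹(1) = 1
σ(2) = 3 → σ⁻¹(3) = 2
σ(3) = 4 → σ⁻¹(4) = 3
σ(4) = 6 → σ⁻¹(6) = 4
σ(5) = 2 → σ⁻¹(2) = 5
σ(6) = 7 → σ⁻¹(7) = 6
σ(7) = 5 → σ⁻¹(5) = 7

σ⁻¹ = [1 5 2 3 7 4 6]


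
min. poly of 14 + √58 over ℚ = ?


Let α = 14 + √58. Then α - 14 = √58, so (α - 14)² = 58, giving α² - 28α + 138 = 0. Degree 2 and α ∉ ℚ, so this is the minimal polynomial.

Minimal polynomial: x² - 28x + 138


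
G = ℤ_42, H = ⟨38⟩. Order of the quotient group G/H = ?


|⟨38⟩| = n / gcd(38, 42) = 42 / 2 = 21
H is normal (ℤ_42 is abelian).
|G/H| = |G| / |H| = 42 / 21 = 2

|G/H| = 2


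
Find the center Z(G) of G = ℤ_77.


Z(G) = {g ∈ G | gx = xg for all x ∈ G}
ℤ_77 is abelian, so Z(G) = G

Z(ℤ_77) = ℤ_77


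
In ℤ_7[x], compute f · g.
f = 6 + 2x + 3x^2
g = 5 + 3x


Expand and collect like terms; reduce coefficients mod 7:
x^0: 6·5 = 30 ≡ 2 (mod 7)
x^1: 6·3 + 2·5 = 28 ≡ 0 (mod 7)
x^2: 2·3 + 3·5 = 21 ≡ 0 (mod 7)
x^3: 3·3 = 9 ≡ 2 (mod 7)
Result: 2 + 2x^3

f · g = 2 + 2x^3


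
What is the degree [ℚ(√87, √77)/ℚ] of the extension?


[ℚ(√87,√77):ℚ] = [ℚ(√87,√77):ℚ(√87)]·[ℚ(√87):ℚ] = 2·2 = 4

[ℚ(√87, √77)/ℚ] = 4


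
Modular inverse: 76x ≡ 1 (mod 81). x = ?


Use the extended Euclidean algorithm to write 1 = 76·s + 81·t; then s mod 81 is the inverse.
Euclidean algorithm:
  76 = 0·81 + 76
  81 = 1·76 + 5
  76 = 15·5 + 1
  5 = 5·1 + 0
gcd(76,81) = 1
Back-substitution gives: 76·(16) + 81·(-15) = 1
So 76⁻¹ ≡ 16 ≡ 16 (mod 81)
Check: 76 × 16 = 1216 ≡ 1 (mod 81) ✓

76⁻¹ ≡ 16 (mod 81)


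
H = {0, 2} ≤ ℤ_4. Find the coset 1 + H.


1 + H = {1 + h (mod 4) : h ∈ H}
1+0=1, 1+2=3

1 + H = {1, 3}


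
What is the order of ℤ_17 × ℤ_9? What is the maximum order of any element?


|ℤ_17 × ℤ_9| = 17 × 9 = 153
Max element order = lcm(17,9) = 153
Cyclic? Yes (gcd=1)

|ℤ_17×ℤ_9| = 153, max element order = 153


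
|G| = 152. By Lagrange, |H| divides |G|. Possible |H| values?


Lagrange's theorem: |H| divides |G|
|G| = 152
Divisors of 152: 1, 2, 4, 8, 19, 38, 76, 152

Possible subgroup orders: {1, 2, 4, 8, 19, 38, 76, 152}


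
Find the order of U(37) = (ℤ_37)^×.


U(n) is the group of units mod n; |U(n)| = φ(n)
|U(37)| = φ(37) = 36

|U(37) = (ℤ_37)^×| = 36


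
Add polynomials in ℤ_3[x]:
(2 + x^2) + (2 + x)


Add coefficients mod 3:
x^0: 2 + 2 = 1 (mod 3)
x^1: 0 + 1 = 1 (mod 3)
x^2: 1 + 0 = 1 (mod 3)
Result: 1 + x + x^2

f + g = 1 + x + x^2


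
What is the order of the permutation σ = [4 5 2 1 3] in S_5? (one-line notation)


Cycle decomposition: (1 4) (2 5 3)
Cycle lengths: 2, 3
Order = lcm(2, 3) = 6

ord(σ) = 6


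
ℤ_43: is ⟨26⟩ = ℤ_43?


g generates ℤ_n iff gcd(g, n) = 1
gcd(26, 43) = 1
Since gcd = 1, 26 is a generator.

Yes, 26 generates ℤ_43


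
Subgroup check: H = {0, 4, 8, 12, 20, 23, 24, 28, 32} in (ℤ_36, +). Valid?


Subgroup test for H = {0, 4, 8, 12, 20, 23, 24, 28, 32} in (ℤ_36, +):
(1) 0 ∈ H? Yes
(2) Closure: for all a,b ∈ H, (a+b) mod 36 ∈ H? No  [counterexample: 4 + 12 = 16 ∉ H]
(3) Inverses: for all a ∈ H, -a mod 36 ∈ H? No

No, H is not a subgroup of ℤ_36


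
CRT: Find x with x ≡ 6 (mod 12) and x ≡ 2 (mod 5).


m₁ = 12, m₂ = 5, gcd = 1, so CRT applies. M = m₁·m₂ = 60
Let M₁ = M/m₁ = 5, M₂ = M/m₂ = 12
Find y₁ ≡ M₁⁻¹ (mod m₁): 5⁻¹ ≡ 5 (mod 12)
Find y₂ ≡ M₂⁻¹ (mod m₂): 12⁻¹ ≡ 3 (mod 5)
x = a₁·M₁·y₁ + a₂·M₂·y₂ = 6·5·5 + 2·12·3 = 222
Reduce mod 60: x ≡ 42
Check: 42 mod 12 = 6 ✓, 42 mod 5 = 2 ✓

x ≡ 42 (mod 60)


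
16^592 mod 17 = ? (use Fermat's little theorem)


Fermat's little theorem: if p is prime and gcd(a,p)=1, then a^(p-1) ≡ 1 (mod p)
p = 17 is prime, gcd(16,17) = 1
Reduce exponent: 592 mod 16 = 0
So 16^592 ≡ 16^0 (mod 17)
16^0 = 1

16^592 ≡ 1 (mod 17)


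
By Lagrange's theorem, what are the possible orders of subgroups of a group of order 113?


Lagrange's theorem: |H| divides |G|
|G| = 113
Divisors of 113: 1, 113

Possible subgroup orders: {1, 113}


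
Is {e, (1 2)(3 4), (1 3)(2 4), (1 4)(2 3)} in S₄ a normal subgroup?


H = {e, (1 2)(3 4), (1 3)(2 4), (1 4)(2 3)} in S₄
This is the Klein four-group V₄; it is normal in S₄ (it is a union of conjugacy classes)

Yes, normal subgroup


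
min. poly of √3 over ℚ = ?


√3 satisfies x² - 3 = 0, irreducible over ℚ since 3 is squarefree

Minimal polynomial: x² - 3


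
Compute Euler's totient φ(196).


Factor n: 196 = 2^2 × 7^2
φ(n) = n · ∏(1 - 1/p) over distinct primes p | n
φ(196) = 196 · (1 - 1/2) · (1 - 1/7) = 84

φ(196) = 84


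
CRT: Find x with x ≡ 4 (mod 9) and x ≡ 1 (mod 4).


m₁ = 9, m₂ = 4, gcd = 1, so CRT applies. M = m₁·m₂ = 36
Let M₁ = M/m₁ = 4, M₂ = M/m₂ = 9
Find y₁ ≡ M₁⁻¹ (mod m₁): 4⁻¹ ≡ 7 (mod 9)
Find y₂ ≡ M₂⁻¹ (mod m₂): 9⁻¹ ≡ 1 (mod 4)
x = a₁·M₁·y₁ + a₂·M₂·y₂ = 4·4·7 + 1·9·1 = 121
Reduce mod 36: x ≡ 13
Check: 13 mod 9 = 4 ✓, 13 mod 4 = 1 ✓

x ≡ 13 (mod 36)


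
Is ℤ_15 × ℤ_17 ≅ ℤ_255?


Comparing ℤ_15 × ℤ_17 and ℤ_255:
gcd(15,17) = 1, so ℤ_15 × ℤ_17 ≅ ℤ_255 (CRT)

Yes, ℤ_15 × ℤ_17 ≅ ℤ_255


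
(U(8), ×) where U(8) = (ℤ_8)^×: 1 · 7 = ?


Operation: multiplication mod 8
1 · 7 = (a × b) mod 8 with a = 1, b = 7

1 · 7 = 7


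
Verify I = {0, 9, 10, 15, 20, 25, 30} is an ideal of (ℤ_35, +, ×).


Check ideal conditions for I = {0, 9, 10, 15, 20, 25, 30} in ℤ_35:
(1) I is an additive subgroup? No
(2) For r ∈ ℤ_35 and a ∈ I: r·a ∈ I? No  [counterexample: r=2, a=9, r·a mod 35 = 18 ∉ I]

No, I is not an ideal of ℤ_35


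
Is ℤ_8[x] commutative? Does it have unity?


ℤ_8 has zero divisors (2·4 ≡ 0), and these lift to constant zero divisors in ℤ_8[x]; so not an integral domain
Commutative: Yes
Integral domain: No
Has unity: Yes

ℤ_8[x]: Commutative=Yes, Unity=Yes


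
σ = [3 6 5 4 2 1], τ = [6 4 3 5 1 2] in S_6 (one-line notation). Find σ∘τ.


σ∘τ: apply τ first, then σ
1 →τ 6 →σ 1
2 →τ 4 →σ 4
3 →τ 3 →σ 5
4 →τ 5 →σ 2
5 →τ 1 →σ 3
6 →τ 2 →σ 6

σ∘τ = [1 4 5 2 3 6]


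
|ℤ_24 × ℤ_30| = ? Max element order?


|ℤ_24 × ℤ_30| = 24 × 30 = 720
Max element order = lcm(24,30) = 120
Cyclic? No (gcd=6)

|ℤ_24×ℤ_30| = 720, max element order = 120


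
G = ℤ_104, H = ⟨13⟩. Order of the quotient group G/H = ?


|⟨13⟩| = n / gcd(13, 104) = 104 / 13 = 8
H is normal (ℤ_104 is abelian).
|G/H| = |G| / |H| = 104 / 8 = 13

|G/H| = 13


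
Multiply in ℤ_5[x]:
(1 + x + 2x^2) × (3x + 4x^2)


Expand and collect like terms; reduce coefficients mod 5:
x^0: 1·0 = 0 ≡ 0 (mod 5)
x^1: 1·3 + 1·0 = 3 ≡ 3 (mod 5)
x^2: 1·4 + 1·3 + 2·0 = 7 ≡ 2 (mod 5)
x^3: 1·4 + 2·3 = 10 ≡ 0 (mod 5)
x^4: 2·4 = 8 ≡ 3 (mod 5)
Result: 3x + 2x^2 + 3x^4

f · g = 3x + 2x^2 + 3x^4


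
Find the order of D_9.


|D_n| = 2n (n rotations and n reflections)
|D_9| = 2×9 = 18

|D_9| = 18


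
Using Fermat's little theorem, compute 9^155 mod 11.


Fermat's little theorem: if p is prime and gcd(a,p)=1, then a^(p-1) ≡ 1 (mod p)
p = 11 is prime, gcd(9,11) = 1
Reduce exponent: 155 mod 10 = 5
So 9^155 ≡ 9^5 (mod 11)
9^5 mod 11 = 1

9^155 ≡ 1 (mod 11)


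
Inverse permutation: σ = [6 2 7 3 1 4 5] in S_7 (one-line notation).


To find σ⁻¹, swap domain and range:
σ(1) = 6 → σ⁻¹(6) = 1
σ(2) = 2 → σ⁻¹(2) = 2
σ(3) = 7 → σ⁻¹(7) = 3
σ(4) = 3 → σ⁻¹(3) = 4
σ(5) = 1 → σ⁻¹(1) = 5
σ(6) = 4 → σ⁻¹(4) = 6
σ(7) = 5 → σ⁻¹(5) = 7

σ⁻¹ = [5 2 4 6 7 1 3]


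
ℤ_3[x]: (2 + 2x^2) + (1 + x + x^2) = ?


Add coefficients mod 3:
x^0: 2 + 1 = 0 (mod 3)
x^1: 0 + 1 = 1 (mod 3)
x^2: 2 + 1 = 0 (mod 3)
Result: x

f + g = x


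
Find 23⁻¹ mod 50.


Use the extended Euclidean algorithm to write 1 = 23·s + 50·t; then s mod 50 is the inverse.
Euclidean algorithm:
  23 = 0·50 + 23
  50 = 2·23 + 4
  23 = 5·4 + 3
  4 = 1·3 + 1
  3 = 3·1 + 0
gcd(23,50) = 1
Back-substitution gives: 23·(-13) + 50·(6) = 1
So 23⁻¹ ≡ -13 ≡ 37 (mod 50)
Check: 23 × 37 = 851 ≡ 1 (mod 50) ✓

23⁻¹ ≡ 37 (mod 50)


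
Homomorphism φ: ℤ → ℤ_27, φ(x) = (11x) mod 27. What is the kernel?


Kernel = preimage of identity
ker(φ) = {x ∈ ℤ : 11x ≡ 0 (mod 27)}. gcd(11,27) = 1, so 11x ≡ 0 (mod 27) ⟺ x ≡ 0 (mod 27/1 = 27). Hence ker(φ) = 27ℤ

ker(φ) = 27ℤ


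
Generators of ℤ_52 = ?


g generates ℤ_n iff gcd(g,n) = 1
Prime factors of 52: 2, 13
Generators are g ∈ {1,...,51} not divisible by any of these primes.
Generators: {1, 3, 5, 7, 9, 11, 15, 17, 19, 21, 23, 25, 27, 29, 31, 33, 35, 37, 41, 43, 45, 47, 49, 51}
Number of generators = φ(52) = 24

Generators of ℤ_52 = {1, 3, 5, 7, 9, 11, 15, 17, 19, 21, 23, 25, 27, 29, 31, 33, 35, 37, 41, 43, 45, 47, 49, 51}


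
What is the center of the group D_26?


Z(G) = {g ∈ G | gx = xg for all x ∈ G}
For even n, Z(D_n) = {e, r^(n/2)}: the 180° rotation r^13 commutes with every reflection and rotation

Z(D_26) = {e, r^13}


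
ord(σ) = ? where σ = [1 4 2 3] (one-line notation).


Cycle decomposition: (2 4 3)
Cycle lengths: 3
Order = lcm(3) = 3

ord(σ) = 3


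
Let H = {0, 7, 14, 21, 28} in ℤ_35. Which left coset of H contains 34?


34 + H = {34 + h (mod 35) : h ∈ H}
34+0=34, 34+7=6, 34+14=13, 34+21=20, 34+28=27
34 + H = {6, 13, 20, 27, 34} = 6 + H

34 + H = {6, 13, 20, 27, 34}


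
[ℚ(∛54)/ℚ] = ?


∛54 has minimal polynomial x³ - 54 (irreducible over ℚ since 54 is not a perfect cube)

[ℚ(∛54)/ℚ] = 3


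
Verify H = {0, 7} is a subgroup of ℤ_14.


Subgroup test for H = {0, 7} in (ℤ_14, +):
(1) 0 ∈ H? Yes
(2) Closure: for all a,b ∈ H, (a+b) mod 14 ∈ H? Yes
(3) Inverses: for all a ∈ H, -a mod 14 ∈ H? Yes

Yes, H is a subgroup of ℤ_14


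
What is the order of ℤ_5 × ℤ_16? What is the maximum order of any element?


|ℤ_5 × ℤ_16| = 5 × 16 = 80
Max element order = lcm(5,16) = 80
Cyclic? Yes (gcd=1)

|ℤ_5×ℤ_16| = 80, max element order = 80


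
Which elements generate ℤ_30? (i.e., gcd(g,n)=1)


g generates ℤ_n iff gcd(g,n) = 1
Prime factors of 30: 2, 3, 5
Generators are g ∈ {1,...,29} not divisible by any of these primes.
Generators: {1, 7, 11, 13, 17, 19, 23, 29}
Number of generators = φ(30) = 8

Generators of ℤ_30 = {1, 7, 11, 13, 17, 19, 23, 29}


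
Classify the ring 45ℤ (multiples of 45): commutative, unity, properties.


45ℤ is a commutative ring under +,× but has no multiplicative identity (1 ∉ 45ℤ); it has no zero divisors, but without unity it is not an integral domain
Commutative: Yes
Integral domain: No
Has unity: No

45ℤ (multiples of 45): Commutative=Yes, Unity=No


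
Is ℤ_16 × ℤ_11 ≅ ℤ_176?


Comparing ℤ_16 × ℤ_11 and ℤ_176:
gcd(16,11) = 1, so ℤ_16 × ℤ_11 ≅ ℤ_176 (CRT)

Yes, ℤ_16 × ℤ_11 ≅ ℤ_176


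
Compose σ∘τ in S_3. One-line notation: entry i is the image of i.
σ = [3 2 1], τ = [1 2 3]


σ∘τ: apply τ first, then σ
1 →τ 1 →σ 3
2 →τ 2 →σ 2
3 →τ 3 →σ 1

σ∘τ = [3 2 1]


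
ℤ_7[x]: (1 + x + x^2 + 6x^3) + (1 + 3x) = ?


Add coefficients mod 7:
x^0: 1 + 1 = 2 (mod 7)
x^1: 1 + 3 = 4 (mod 7)
x^2: 1 + 0 = 1 (mod 7)
x^3: 6 + 0 = 6 (mod 7)
Result: 2 + 4x + x^2 + 6x^3

f + g = 2 + 4x + x^2 + 6x^3


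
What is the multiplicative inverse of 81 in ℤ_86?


Use the extended Euclidean algorithm to write 1 = 81·s + 86·t; then s mod 86 is the inverse.
Euclidean algorithm:
  81 = 0·86 + 81
  86 = 1·81 + 5
  81 = 16·5 + 1
  5 = 5·1 + 0
gcd(81,86) = 1
Back-substitution gives: 81·(17) + 86·(-16) = 1
So 81⁻¹ ≡ 17 ≡ 17 (mod 86)
Check: 81 × 17 = 1377 ≡ 1 (mod 86) ✓

81⁻¹ ≡ 17 (mod 86)


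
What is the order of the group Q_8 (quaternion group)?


Q_8 = {±1, ±i, ±j, ±k}
|Q_8| = 8

|Q_8 (quaternion group)| = 8


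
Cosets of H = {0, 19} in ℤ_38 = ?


H = {0, 19}, |H| = 2
Number of cosets = |G|/|H| = 38/2 = 19
0 + H = {0, 19}
1 + H = {1, 20}
2 + H = {2, 21}
3 + H = {3, 22}
4 + H = {4, 23}
5 + H = {5, 24}
6 + H = {6, 25}
7 + H = {7, 26}
8 + H = {8, 27}
9 + H = {9, 28}
10 + H = {10, 29}
11 + H = {11, 30}
12 + H = {12, 31}
13 + H = {13, 32}
14 + H = {14, 33}
15 + H = {15, 34}
16 + H = {16, 35}
17 + H = {17, 36}
18 + H = {18, 37}

Cosets: 0+H={0,19}; 1+H={1,20}; 2+H={2,21}; 3+H={3,22}; 4+H={4,23}; 5+H={5,24}; 6+H={6,25}; 7+H={7,26}; 8+H={8,27}; 9+H={9,28}; 10+H={10,29}; 11+H={11,30}; 12+H={12,31}; 13+H={13,32}; 14+H={14,33}; 15+H={15,34}; 16+H={16,35}; 17+H={17,36}; 18+H={18,37}


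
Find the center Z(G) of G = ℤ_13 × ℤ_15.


Z(G) = {g ∈ G | gx = xg for all x ∈ G}
Direct product of abelian groups is abelian, so Z(G) = G

Z(ℤ_13 × ℤ_15) = ℤ_13 × ℤ_15


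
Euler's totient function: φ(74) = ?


Factor n: 74 = 2 × 37
φ(n) = n · ∏(1 - 1/p) over distinct primes p | n
φ(74) = 74 · (1 - 1/2) · (1 - 1/37) = 36

φ(74) = 36


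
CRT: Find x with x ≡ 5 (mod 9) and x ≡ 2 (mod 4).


m₁ = 9, m₂ = 4, gcd = 1, so CRT applies. M = m₁·m₂ = 36
Let M₁ = M/m₁ = 4, M₂ = M/m₂ = 9
Find y₁ ≡ M₁⁻¹ (mod m₁): 4⁻¹ ≡ 7 (mod 9)
Find y₂ ≡ M₂⁻¹ (mod m₂): 9⁻¹ ≡ 1 (mod 4)
x = a₁·M₁·y₁ + a₂·M₂·y₂ = 5·4·7 + 2·9·1 = 158
Reduce mod 36: x ≡ 14
Check: 14 mod 9 = 5 ✓, 14 mod 4 = 2 ✓

x ≡ 14 (mod 36)


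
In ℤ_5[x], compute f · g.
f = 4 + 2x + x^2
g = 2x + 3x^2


Expand and collect like terms; reduce coefficients mod 5:
x^0: 4·0 = 0 ≡ 0 (mod 5)
x^1: 4·2 + 2·0 = 8 ≡ 3 (mod 5)
x^2: 4·3 + 2·2 + 1·0 = 16 ≡ 1 (mod 5)
x^3: 2·3 + 1·2 = 8 ≡ 3 (mod 5)
x^4: 1·3 = 3 ≡ 3 (mod 5)
Result: 3x + x^2 + 3x^3 + 3x^4

f · g = 3x + x^2 + 3x^3 + 3x^4


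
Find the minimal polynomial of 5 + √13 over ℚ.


Let α = 5 + √13. Then α - 5 = √13, so (α - 5)² = 13, giving α² - 10α + 12 = 0. Degree 2 and α ∉ ℚ, so this is the minimal polynomial.

Minimal polynomial: x² - 10x + 12


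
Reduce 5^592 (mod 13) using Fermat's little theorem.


Fermat's little theorem: if p is prime and gcd(a,p)=1, then a^(p-1) ≡ 1 (mod p)
p = 13 is prime, gcd(5,13) = 1
Reduce exponent: 592 mod 12 = 4
So 5^592 ≡ 5^4 (mod 13)
5^4 mod 13 = 1

5^592 ≡ 1 (mod 13)


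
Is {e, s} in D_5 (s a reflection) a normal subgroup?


H = {e, s} in D_5 (s a reflection)
r·s·r⁻¹ = sr⁻² ≠ s for n ≥ 3, so {e, s} is not closed under conjugation

No, not a normal subgroup


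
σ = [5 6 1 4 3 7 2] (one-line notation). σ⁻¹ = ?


To find σ⁻¹, swap domain and range:
σ(1) = 5 → σ⁻¹(5) = 1
σ(2) = 6 → σ⁻¹(6) = 2
σ(3) = 1 → σ⁻¹(1) = 3
σ(4) = 4 → σ⁻¹(4) = 4
σ(5) = 3 → σ⁻¹(3) = 5
σ(6) = 7 → σ⁻¹(7) = 6
σ(7) = 2 → σ⁻¹(2) = 7

σ⁻¹ = [3 7 5 4 1 2 6]


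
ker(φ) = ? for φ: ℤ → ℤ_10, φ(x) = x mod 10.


Kernel = preimage of identity
ker(φ) = {x ∈ ℤ : x ≡ 0 (mod 10)} = 10ℤ = {0, ±10, ±20, ...}

ker(φ) = 10ℤ


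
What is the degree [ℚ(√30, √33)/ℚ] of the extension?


[ℚ(√30,√33):ℚ] = [ℚ(√30,√33):ℚ(√30)]·[ℚ(√30):ℚ] = 2·2 = 4

[ℚ(√30, √33)/ℚ] = 4


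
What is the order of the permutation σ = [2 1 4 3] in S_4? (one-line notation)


Cycle decomposition: (1 2) (3 4)
Cycle lengths: 2, 2
Order = lcm(2, 2) = 2

ord(σ) = 2


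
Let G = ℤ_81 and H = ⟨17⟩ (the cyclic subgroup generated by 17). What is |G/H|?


|⟨17⟩| = n / gcd(17, 81) = 81 / 1 = 81
H is normal (ℤ_81 is abelian).
|G/H| = |G| / |H| = 81 / 81 = 1

|G/H| = 1


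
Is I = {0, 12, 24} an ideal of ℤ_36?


Check ideal conditions for I = {0, 12, 24} in ℤ_36:
(1) I is an additive subgroup? Yes
(2) For r ∈ ℤ_36 and a ∈ I: r·a ∈ I? Yes

Yes, I is an ideal of ℤ_36


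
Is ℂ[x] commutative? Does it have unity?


Polynomial ring over ℂ (an integral domain) is a commutative integral domain with unity 1
Commutative: Yes
Integral domain: Yes
Has unity: Yes

ℂ[x]: Commutative=Yes, Unity=Yes


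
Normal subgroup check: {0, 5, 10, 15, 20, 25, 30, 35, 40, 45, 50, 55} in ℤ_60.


H = {0, 5, 10, 15, 20, 25, 30, 35, 40, 45, 50, 55} in ℤ_60
ℤ_60 is abelian; every subgroup of an abelian group is normal

Yes, normal subgroup


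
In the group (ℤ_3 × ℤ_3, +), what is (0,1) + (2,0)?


Operation: componentwise addition mod (3, 3)
(0,1) + (2,0) = ((a₁+b₁) mod 3, (a₂+b₂) mod 3) with a = (0,1), b = (2,0)

(0,1) + (2,0) = (2,1)


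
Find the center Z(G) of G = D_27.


Z(G) = {g ∈ G | gx = xg for all x ∈ G}
For odd n, Z(D_n) = {e}: no nontrivial rotation commutes with all reflections

Z(D_27) = {e}


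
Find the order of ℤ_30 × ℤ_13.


|A × B| = |A| · |B|
|ℤ_30 × ℤ_13| = 30 × 13 = 390

|ℤ_30 × ℤ_13| = 390


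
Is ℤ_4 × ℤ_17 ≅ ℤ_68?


Comparing ℤ_4 × ℤ_17 and ℤ_68:
gcd(4,17) = 1, so ℤ_4 × ℤ_17 ≅ ℤ_68 (CRT)

Yes, ℤ_4 × ℤ_17 ≅ ℤ_68


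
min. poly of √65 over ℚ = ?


√65 satisfies x² - 65 = 0, irreducible over ℚ since 65 is squarefree

Minimal polynomial: x² - 65


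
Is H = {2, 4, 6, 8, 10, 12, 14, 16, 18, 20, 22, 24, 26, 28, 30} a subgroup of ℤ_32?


Subgroup test for H = {2, 4, 6, 8, 10, 12, 14, 16, 18, 20, 22, 24, 26, 28, 30} in (ℤ_32, +):
(1) 0 ∈ H? No
(2) Closure: for all a,b ∈ H, (a+b) mod 32 ∈ H? No  [counterexample: 2 + 30 = 0 ∉ H]
(3) Inverses: for all a ∈ H, -a mod 32 ∈ H? Yes

No, H is not a subgroup of ℤ_32


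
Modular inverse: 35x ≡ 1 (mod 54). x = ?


Use the extended Euclidean algorithm to write 1 = 35·s + 54·t; then s mod 54 is the inverse.
Euclidean algorithm:
  35 = 0·54 + 35
  54 = 1·35 + 19
  35 = 1·19 + 16
  19 = 1·16 + 3
  16 = 5·3 + 1
  3 = 3·1 + 0
gcd(35,54) = 1
Back-substitution gives: 35·(17) + 54·(-11) = 1
So 35⁻¹ ≡ 17 ≡ 17 (mod 54)
Check: 35 × 17 = 595 ≡ 1 (mod 54) ✓

35⁻¹ ≡ 17 (mod 54)


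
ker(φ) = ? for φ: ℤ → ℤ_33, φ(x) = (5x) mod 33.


Kernel = preimage of identity
ker(φ) = {x ∈ ℤ : 5x ≡ 0 (mod 33)}. gcd(5,33) = 1, so 5x ≡ 0 (mod 33) ⟺ x ≡ 0 (mod 33/1 = 33). Hence ker(φ) = 33ℤ

ker(φ) = 33ℤ


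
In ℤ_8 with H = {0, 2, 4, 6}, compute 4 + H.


4 + H = {4 + h (mod 8) : h ∈ H}
4+0=4, 4+2=6, 4+4=0, 4+6=2
4 + H = {0, 2, 4, 6} = 0 + H

4 + H = {0, 2, 4, 6}


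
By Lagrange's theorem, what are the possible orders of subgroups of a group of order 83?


Lagrange's theorem: |H| divides |G|
|G| = 83
Divisors of 83: 1, 83

Possible subgroup orders: {1, 83}


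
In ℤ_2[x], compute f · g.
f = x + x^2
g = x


Expand and collect like terms; reduce coefficients mod 2:
x^0: 0·0 = 0 ≡ 0 (mod 2)
x^1: 0·1 + 1·0 = 0 ≡ 0 (mod 2)
x^2: 1·1 + 1·0 = 1 ≡ 1 (mod 2)
x^3: 1·1 = 1 ≡ 1 (mod 2)
Result: x^2 + x^3

f · g = x^2 + x^3


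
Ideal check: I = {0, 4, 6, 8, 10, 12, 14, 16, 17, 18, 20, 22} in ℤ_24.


Check ideal conditions for I = {0, 4, 6, 8, 10, 12, 14, 16, 17, 18, 20, 22} in ℤ_24:
(1) I is an additive subgroup? No
(2) For r ∈ ℤ_24 and a ∈ I: r·a ∈ I? No  [counterexample: r=3, a=17, r·a mod 24 = 3 ∉ I]

No, I is not an ideal of ℤ_24


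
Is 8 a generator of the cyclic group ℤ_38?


g generates ℤ_n iff gcd(g, n) = 1
gcd(8, 38) = 2
Since gcd = 2 ≠ 1, ⟨8⟩ has order 19 < 38, so 8 is not a generator.

No, 8 does not generate ℤ_38


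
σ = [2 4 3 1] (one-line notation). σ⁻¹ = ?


To find σ⁻¹, swap domain and range:
σ(1) = 2 → σ⁻¹(2) = 1
σ(2) = 4 → σ⁻¹(4) = 2
σ(3) = 3 → σ⁻¹(3) = 3
σ(4) = 1 → σ⁻¹(1) = 4

σ⁻¹ = [4 1 3 2]


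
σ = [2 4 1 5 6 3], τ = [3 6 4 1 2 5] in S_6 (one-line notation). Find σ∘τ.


σ∘τ: apply τ first, then σ
1 →τ 3 →σ 1
2 →τ 6 →σ 3
3 →τ 4 →σ 5
4 →τ 1 →σ 2
5 →τ 2 →σ 4
6 →τ 5 →σ 6

σ∘τ = [1 3 5 2 4 6]


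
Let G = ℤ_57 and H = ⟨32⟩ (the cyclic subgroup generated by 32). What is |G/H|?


|⟨32⟩| = n / gcd(32, 57) = 57 / 1 = 57
H is normal (ℤ_57 is abelian).
|G/H| = |G| / |H| = 57 / 57 = 1

|G/H| = 1


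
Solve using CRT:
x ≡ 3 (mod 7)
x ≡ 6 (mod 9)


m₁ = 7, m₂ = 9, gcd = 1, so CRT applies. M = m₁·m₂ = 63
Let M₁ = M/m₁ = 9, M₂ = M/m₂ = 7
Find y₁ ≡ M₁⁻¹ (mod m₁): 9⁻¹ ≡ 4 (mod 7)
Find y₂ ≡ M₂⁻¹ (mod m₂): 7⁻¹ ≡ 4 (mod 9)
x = a₁·M₁·y₁ + a₂·M₂·y₂ = 3·9·4 + 6·7·4 = 276
Reduce mod 63: x ≡ 24
Check: 24 mod 7 = 3 ✓, 24 mod 9 = 6 ✓

x ≡ 24 (mod 63)


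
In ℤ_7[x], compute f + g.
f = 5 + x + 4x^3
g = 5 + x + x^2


Add coefficients mod 7:
x^0: 5 + 5 = 3 (mod 7)
x^1: 1 + 1 = 2 (mod 7)
x^2: 0 + 1 = 1 (mod 7)
x^3: 4 + 0 = 4 (mod 7)
Result: 3 + 2x + x^2 + 4x^3

f + g = 3 + 2x + x^2 + 4x^3
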